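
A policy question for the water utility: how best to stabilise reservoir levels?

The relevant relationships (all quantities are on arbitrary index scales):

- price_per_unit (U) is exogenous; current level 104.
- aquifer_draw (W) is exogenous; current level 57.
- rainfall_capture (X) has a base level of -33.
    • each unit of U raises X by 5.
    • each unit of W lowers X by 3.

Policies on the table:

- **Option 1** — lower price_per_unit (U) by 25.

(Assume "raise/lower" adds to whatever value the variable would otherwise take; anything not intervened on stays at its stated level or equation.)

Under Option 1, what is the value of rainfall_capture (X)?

Option 1 (U − 25):
  U = 104 − 25 = 79
  W = 57
  X = -33 + 5·79 − 3·57 = 191

191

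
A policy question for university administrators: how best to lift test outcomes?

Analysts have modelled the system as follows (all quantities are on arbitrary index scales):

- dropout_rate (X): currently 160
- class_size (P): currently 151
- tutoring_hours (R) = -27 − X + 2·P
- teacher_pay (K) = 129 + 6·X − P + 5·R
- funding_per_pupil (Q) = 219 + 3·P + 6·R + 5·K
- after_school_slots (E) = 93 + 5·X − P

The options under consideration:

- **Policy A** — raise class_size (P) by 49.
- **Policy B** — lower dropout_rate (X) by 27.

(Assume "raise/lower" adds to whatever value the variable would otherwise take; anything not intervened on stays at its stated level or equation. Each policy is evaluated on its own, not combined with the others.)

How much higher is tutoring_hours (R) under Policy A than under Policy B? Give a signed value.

71

Policy A (P + 49):
  X = 160
  P = 151 + 49 = 200
  R = -27 − 160 + 2·200 = 213
Policy B (X − 27):
  X = 160 − 27 = 133
  P = 151
  R = -27 − 133 + 2·151 = 142
R: 213 − 142 = 71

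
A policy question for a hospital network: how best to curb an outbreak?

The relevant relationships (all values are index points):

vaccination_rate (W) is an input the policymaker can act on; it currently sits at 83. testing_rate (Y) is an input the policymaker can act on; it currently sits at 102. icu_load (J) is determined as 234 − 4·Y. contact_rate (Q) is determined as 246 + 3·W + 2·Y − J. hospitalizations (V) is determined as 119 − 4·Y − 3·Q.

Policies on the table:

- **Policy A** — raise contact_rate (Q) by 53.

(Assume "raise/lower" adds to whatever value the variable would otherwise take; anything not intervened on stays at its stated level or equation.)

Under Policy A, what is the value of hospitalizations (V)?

-3067

Policy A (Q + 53):
  W = 83
  Y = 102
  J = 234 − 4·102 = -174
  Q = 246 + 3·83 + 2·102 − (-174) (+53 from intervention) = 926
  V = 119 − 4·102 − 3·926 = -3067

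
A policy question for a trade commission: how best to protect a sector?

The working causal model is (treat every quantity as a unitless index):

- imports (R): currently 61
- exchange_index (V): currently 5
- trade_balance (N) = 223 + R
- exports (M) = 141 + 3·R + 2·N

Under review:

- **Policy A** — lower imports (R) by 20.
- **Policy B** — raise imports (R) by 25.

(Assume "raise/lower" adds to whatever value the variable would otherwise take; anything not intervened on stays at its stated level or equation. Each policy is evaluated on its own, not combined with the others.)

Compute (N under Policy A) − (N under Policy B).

-45

Policy A (R − 20):
  R = 61 − 20 = 41
  N = 223 + 41 = 264
Policy B (R + 25):
  R = 61 + 25 = 86
  N = 223 + 86 = 309
N: 264 − 309 = -45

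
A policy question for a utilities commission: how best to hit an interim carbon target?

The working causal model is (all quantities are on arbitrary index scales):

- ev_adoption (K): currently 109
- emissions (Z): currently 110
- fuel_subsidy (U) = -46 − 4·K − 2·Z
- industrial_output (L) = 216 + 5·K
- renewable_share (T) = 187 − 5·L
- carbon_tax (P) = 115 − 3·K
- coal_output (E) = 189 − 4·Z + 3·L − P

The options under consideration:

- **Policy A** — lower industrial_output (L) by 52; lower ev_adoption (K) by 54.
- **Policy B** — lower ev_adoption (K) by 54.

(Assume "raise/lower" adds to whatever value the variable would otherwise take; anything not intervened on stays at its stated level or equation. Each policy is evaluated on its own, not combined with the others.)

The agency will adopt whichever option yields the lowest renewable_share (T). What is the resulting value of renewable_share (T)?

-2268

Policy A (L − 52, K − 54):
  K = 109 − 54 = 55
  L = 216 + 5·55 (−52 from intervention) = 439
  T = 187 − 5·439 = -2008
Policy B (K − 54):
  K = 109 − 54 = 55
  L = 216 + 5·55 = 491
  T = 187 − 5·491 = -2268
Comparing — Policy A: T=-2008, Policy B: T=-2268. Lowest is -2268 (Policy B).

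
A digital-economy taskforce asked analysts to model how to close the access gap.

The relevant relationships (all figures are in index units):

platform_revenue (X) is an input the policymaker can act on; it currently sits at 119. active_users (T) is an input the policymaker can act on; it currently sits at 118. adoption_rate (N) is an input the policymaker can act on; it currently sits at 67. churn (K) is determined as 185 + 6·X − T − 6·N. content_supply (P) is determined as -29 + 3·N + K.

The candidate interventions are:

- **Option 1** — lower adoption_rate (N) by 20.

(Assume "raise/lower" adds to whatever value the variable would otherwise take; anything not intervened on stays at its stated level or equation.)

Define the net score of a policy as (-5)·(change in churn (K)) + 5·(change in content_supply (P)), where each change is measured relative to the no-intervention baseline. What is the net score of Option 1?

-300

Baseline:
  X = 119
  T = 118
  N = 67
  K = 185 + 6·119 − 118 − 6·67 = 379
  P = -29 + 3·67 + 379 = 551
Option 1 (N − 20):
  X = 119
  T = 118
  N = 67 − 20 = 47
  K = 185 + 6·119 − 118 − 6·47 = 499
  P = -29 + 3·47 + 499 = 611
ΔK = 499 − 379 = 120; ΔP = 611 − 551 = 60
Score = (-5)·120 + 5·60 = -300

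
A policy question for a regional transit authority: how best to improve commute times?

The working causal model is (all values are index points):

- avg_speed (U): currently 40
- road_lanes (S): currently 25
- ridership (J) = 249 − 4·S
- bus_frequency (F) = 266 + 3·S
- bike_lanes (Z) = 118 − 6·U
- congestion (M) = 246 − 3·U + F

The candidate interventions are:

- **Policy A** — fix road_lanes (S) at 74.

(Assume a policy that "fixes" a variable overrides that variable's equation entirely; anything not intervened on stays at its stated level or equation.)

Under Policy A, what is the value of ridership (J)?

-47

Policy A (S := 74):
  S = 74
  J = 249 − 4·74 = -47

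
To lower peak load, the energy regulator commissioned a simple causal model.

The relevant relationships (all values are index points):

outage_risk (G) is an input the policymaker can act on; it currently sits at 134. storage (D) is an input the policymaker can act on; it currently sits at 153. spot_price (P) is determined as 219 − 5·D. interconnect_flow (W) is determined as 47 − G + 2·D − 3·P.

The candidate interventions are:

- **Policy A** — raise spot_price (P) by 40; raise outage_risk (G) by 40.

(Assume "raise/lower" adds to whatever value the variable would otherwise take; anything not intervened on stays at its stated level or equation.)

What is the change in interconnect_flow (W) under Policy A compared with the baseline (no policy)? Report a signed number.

Baseline:
  G = 134
  D = 153
  P = 219 − 5·153 = -546
  W = 47 − 134 + 2·153 − 3·(-546) = 1857
Policy A (P + 40, G + 40):
  G = 134 + 40 = 174
  D = 153
  P = 219 − 5·153 (+40 from intervention) = -506
  W = 47 − 174 + 2·153 − 3·(-506) = 1697
Change in W: 1697 − 1857 = -160

-160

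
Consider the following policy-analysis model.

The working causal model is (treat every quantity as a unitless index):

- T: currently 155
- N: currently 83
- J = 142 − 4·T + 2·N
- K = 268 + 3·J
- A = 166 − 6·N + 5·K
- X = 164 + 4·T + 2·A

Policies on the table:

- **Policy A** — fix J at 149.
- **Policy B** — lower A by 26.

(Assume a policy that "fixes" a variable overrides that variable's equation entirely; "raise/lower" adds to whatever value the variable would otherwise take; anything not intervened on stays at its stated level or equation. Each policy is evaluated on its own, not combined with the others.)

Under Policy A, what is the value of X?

7270

Policy A (J := 149):
  T = 155
  N = 83
  J = 149
  K = 268 + 3·149 = 715
  A = 166 − 6·83 + 5·715 = 3243
  X = 164 + 4·155 + 2·3243 = 7270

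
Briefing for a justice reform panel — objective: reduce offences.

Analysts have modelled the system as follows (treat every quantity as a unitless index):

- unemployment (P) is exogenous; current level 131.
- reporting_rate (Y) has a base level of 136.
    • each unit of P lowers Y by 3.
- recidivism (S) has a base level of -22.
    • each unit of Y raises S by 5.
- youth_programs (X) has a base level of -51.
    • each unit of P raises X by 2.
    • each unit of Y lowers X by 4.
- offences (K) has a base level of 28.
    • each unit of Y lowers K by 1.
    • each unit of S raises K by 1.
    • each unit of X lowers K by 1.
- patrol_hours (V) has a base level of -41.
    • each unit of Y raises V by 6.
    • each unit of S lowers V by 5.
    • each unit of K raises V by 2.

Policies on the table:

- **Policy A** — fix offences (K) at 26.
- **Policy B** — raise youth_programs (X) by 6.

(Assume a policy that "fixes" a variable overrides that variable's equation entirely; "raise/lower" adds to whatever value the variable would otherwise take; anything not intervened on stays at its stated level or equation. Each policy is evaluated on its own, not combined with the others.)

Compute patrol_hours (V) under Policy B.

418

Policy B (X + 6):
  P = 131
  Y = 136 − 3·131 = -257
  S = -22 + 5·(-257) = -1307
  X = -51 + 2·131 − 4·(-257) (+6 from intervention) = 1245
  K = 28 − (-257) + (-1307) − 1245 = -2267
  V = -41 + 6·(-257) − 5·(-1307) + 2·(-2267) = 418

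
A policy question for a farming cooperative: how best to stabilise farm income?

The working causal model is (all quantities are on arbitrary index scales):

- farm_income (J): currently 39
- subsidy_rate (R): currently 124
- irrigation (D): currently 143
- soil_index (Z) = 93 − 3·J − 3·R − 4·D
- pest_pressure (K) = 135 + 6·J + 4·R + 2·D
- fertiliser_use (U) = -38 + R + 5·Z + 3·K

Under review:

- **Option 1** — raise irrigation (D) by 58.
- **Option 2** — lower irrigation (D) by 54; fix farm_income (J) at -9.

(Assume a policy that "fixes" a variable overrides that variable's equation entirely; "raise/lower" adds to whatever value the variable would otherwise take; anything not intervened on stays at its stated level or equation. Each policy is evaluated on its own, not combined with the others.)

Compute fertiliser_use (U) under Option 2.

Option 2 (D − 54, J := -9):
  J = -9
  R = 124
  D = 143 − 54 = 89
  Z = 93 − 3·(-9) − 3·124 − 4·89 = -608
  K = 135 + 6·(-9) + 4·124 + 2·89 = 755
  U = -38 + 124 + 5·(-608) + 3·755 = -689

-689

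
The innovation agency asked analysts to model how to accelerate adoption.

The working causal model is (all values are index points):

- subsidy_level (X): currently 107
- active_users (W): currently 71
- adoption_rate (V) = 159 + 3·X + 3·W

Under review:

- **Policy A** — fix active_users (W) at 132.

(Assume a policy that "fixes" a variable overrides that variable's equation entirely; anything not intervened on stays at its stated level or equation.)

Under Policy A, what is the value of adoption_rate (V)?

Policy A (W := 132):
  X = 107
  W = 132
  V = 159 + 3·107 + 3·132 = 876

876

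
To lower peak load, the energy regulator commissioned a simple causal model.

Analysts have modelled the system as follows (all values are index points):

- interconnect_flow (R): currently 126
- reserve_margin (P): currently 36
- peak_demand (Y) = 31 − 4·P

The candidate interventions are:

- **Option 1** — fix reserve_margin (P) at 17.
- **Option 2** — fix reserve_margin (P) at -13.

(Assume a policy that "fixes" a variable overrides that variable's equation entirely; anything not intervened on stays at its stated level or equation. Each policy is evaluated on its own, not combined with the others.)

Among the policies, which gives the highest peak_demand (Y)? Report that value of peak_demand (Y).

83

Option 1 (P := 17):
  P = 17
  Y = 31 − 4·17 = -37
Option 2 (P := -13):
  P = -13
  Y = 31 − 4·(-13) = 83
Comparing — Option 1: Y=-37, Option 2: Y=83. Highest is 83 (Option 2).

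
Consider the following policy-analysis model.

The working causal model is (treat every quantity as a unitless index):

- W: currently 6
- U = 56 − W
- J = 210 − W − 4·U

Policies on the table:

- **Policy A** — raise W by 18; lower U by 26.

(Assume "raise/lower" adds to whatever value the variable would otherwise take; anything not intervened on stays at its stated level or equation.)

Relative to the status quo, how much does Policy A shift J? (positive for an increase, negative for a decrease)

158

Baseline:
  W = 6
  U = 56 − 6 = 50
  J = 210 − 6 − 4·50 = 4
Policy A (W + 18, U − 26):
  W = 6 + 18 = 24
  U = 56 − 24 (−26 from intervention) = 6
  J = 210 − 24 − 4·6 = 162
Change in J: 162 − 4 = 158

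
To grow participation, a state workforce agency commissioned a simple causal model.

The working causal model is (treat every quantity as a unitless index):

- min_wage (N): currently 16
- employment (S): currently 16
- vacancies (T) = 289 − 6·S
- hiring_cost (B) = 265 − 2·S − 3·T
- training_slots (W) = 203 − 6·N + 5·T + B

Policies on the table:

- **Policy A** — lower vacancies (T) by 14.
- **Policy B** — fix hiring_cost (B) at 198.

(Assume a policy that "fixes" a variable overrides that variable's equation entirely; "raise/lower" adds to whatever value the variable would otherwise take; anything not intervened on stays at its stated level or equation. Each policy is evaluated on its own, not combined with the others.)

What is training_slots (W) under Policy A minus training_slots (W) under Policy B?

Policy A (T − 14):
  N = 16
  S = 16
  T = 289 − 6·16 (−14 from intervention) = 179
  B = 265 − 2·16 − 3·179 = -304
  W = 203 − 6·16 + 5·179 + (-304) = 698
Policy B (B := 198):
  N = 16
  S = 16
  T = 289 − 6·16 = 193
  B = 198
  W = 203 − 6·16 + 5·193 + 198 = 1270
W: 698 − 1270 = -572

-572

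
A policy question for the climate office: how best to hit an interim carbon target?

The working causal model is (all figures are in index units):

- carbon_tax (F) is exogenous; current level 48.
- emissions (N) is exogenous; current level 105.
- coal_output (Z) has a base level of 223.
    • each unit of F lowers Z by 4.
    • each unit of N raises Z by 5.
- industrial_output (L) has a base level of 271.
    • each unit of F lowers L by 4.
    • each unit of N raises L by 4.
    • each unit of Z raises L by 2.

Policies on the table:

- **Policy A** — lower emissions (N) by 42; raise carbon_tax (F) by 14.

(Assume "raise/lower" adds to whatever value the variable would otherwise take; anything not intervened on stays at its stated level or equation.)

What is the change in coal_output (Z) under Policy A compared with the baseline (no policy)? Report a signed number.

-266

Baseline:
  F = 48
  N = 105
  Z = 223 − 4·48 + 5·105 = 556
Policy A (N − 42, F + 14):
  F = 48 + 14 = 62
  N = 105 − 42 = 63
  Z = 223 − 4·62 + 5·63 = 290
Change in Z: 290 − 556 = -266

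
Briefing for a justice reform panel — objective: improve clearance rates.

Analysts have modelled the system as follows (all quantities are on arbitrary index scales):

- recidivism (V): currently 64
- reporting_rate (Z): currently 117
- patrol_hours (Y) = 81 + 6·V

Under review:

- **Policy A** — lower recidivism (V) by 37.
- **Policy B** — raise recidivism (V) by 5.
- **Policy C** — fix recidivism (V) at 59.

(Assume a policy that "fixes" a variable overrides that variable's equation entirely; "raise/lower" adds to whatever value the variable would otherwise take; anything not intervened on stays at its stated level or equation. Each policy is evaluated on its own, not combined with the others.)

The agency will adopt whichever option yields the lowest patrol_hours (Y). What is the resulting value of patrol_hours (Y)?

Policy A (V − 37):
  V = 64 − 37 = 27
  Y = 81 + 6·27 = 243
Policy B (V + 5):
  V = 64 + 5 = 69
  Y = 81 + 6·69 = 495
Policy C (V := 59):
  V = 59
  Y = 81 + 6·59 = 435
Comparing — Policy A: Y=243, Policy B: Y=495, Policy C: Y=435. Lowest is 243 (Policy A).

243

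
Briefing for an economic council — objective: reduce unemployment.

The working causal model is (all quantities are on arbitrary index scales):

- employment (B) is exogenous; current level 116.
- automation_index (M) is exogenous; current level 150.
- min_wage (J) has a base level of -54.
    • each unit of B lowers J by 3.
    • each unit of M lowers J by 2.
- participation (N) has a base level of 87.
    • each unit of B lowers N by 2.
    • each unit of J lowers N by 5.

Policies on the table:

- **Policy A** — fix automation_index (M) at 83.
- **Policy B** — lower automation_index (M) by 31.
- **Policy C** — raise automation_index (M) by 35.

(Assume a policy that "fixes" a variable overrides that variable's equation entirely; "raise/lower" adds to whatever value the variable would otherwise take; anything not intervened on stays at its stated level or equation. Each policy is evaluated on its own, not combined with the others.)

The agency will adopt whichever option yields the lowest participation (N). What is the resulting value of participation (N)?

Policy A (M := 83):
  B = 116
  M = 83
  J = -54 − 3·116 − 2·83 = -568
  N = 87 − 2·116 − 5·(-568) = 2695
Policy B (M − 31):
  B = 116
  M = 150 − 31 = 119
  J = -54 − 3·116 − 2·119 = -640
  N = 87 − 2·116 − 5·(-640) = 3055
Policy C (M + 35):
  B = 116
  M = 150 + 35 = 185
  J = -54 − 3·116 − 2·185 = -772
  N = 87 − 2·116 − 5·(-772) = 3715
Comparing — Policy A: N=2695, Policy B: N=3055, Policy C: N=3715. Lowest is 2695 (Policy A).

2695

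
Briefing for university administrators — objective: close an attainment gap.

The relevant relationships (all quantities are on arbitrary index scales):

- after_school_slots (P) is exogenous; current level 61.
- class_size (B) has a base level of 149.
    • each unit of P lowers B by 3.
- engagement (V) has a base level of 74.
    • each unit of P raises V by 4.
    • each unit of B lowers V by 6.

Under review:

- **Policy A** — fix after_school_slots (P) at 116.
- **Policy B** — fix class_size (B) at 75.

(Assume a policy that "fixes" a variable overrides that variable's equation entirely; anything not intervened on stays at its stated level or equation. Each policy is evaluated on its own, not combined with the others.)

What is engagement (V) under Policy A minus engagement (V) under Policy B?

1864

Policy A (P := 116):
  P = 116
  B = 149 − 3·116 = -199
  V = 74 + 4·116 − 6·(-199) = 1732
Policy B (B := 75):
  P = 61
  B = 75
  V = 74 + 4·61 − 6·75 = -132
V: 1732 − (-132) = 1864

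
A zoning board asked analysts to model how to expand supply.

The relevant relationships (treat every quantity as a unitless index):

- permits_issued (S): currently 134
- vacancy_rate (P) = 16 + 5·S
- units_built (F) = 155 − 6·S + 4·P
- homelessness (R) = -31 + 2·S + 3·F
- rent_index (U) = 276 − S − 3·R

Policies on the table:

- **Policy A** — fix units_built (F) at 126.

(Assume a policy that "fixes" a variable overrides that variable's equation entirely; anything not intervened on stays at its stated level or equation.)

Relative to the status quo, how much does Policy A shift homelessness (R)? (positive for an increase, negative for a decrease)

-5907

Baseline:
  S = 134
  P = 16 + 5·134 = 686
  F = 155 − 6·134 + 4·686 = 2095
  R = -31 + 2·134 + 3·2095 = 6522
Policy A (F := 126):
  S = 134
  P = 16 + 5·134 = 686
  F = 126
  R = -31 + 2·134 + 3·126 = 615
Change in R: 615 − 6522 = -5907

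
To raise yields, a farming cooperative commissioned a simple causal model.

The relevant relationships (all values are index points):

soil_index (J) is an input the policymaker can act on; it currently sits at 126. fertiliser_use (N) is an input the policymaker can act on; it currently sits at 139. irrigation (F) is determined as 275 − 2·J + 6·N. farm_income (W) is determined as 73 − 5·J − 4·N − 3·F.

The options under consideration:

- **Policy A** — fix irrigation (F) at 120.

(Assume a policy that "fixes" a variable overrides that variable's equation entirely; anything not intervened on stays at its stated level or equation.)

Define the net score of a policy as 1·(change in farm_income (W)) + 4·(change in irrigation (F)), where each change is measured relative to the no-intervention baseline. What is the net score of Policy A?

Baseline:
  J = 126
  N = 139
  F = 275 − 2·126 + 6·139 = 857
  W = 73 − 5·126 − 4·139 − 3·857 = -3684
Policy A (F := 120):
  J = 126
  N = 139
  F = 120
  W = 73 − 5·126 − 4·139 − 3·120 = -1473
ΔW = -1473 − (-3684) = 2211; ΔF = 120 − 857 = -737
Score = 1·2211 + 4·(-737) = -737

-737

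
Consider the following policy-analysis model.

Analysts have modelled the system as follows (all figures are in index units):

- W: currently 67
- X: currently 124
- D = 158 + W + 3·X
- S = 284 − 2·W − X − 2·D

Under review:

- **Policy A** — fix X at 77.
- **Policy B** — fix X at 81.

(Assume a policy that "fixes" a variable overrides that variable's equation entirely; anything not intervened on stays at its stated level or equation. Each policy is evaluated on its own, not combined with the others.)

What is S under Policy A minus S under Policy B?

Policy A (X := 77):
  W = 67
  X = 77
  D = 158 + 67 + 3·77 = 456
  S = 284 − 2·67 − 77 − 2·456 = -839
Policy B (X := 81):
  W = 67
  X = 81
  D = 158 + 67 + 3·81 = 468
  S = 284 − 2·67 − 81 − 2·468 = -867
S: -839 − (-867) = 28

28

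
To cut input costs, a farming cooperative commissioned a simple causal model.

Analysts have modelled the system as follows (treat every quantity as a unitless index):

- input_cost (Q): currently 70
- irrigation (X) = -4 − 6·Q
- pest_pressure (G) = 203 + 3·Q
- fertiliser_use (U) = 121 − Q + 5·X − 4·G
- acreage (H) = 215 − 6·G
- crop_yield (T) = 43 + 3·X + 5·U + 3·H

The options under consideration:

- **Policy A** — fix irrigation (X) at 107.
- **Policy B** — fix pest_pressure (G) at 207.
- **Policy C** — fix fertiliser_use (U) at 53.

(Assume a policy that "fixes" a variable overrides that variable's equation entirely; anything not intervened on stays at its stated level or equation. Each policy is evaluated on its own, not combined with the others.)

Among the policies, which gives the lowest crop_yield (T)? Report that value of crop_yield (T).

-18795

Policy A (X := 107):
  Q = 70
  X = 107
  G = 203 + 3·70 = 413
  U = 121 − 70 + 5·107 − 4·413 = -1066
  H = 215 − 6·413 = -2263
  T = 43 + 3·107 + 5·(-1066) + 3·(-2263) = -11755
Policy B (G := 207):
  Q = 70
  X = -4 − 6·70 = -424
  G = 207
  U = 121 − 70 + 5·(-424) − 4·207 = -2897
  H = 215 − 6·207 = -1027
  T = 43 + 3·(-424) + 5·(-2897) + 3·(-1027) = -18795
Policy C (U := 53):
  Q = 70
  X = -4 − 6·70 = -424
  G = 203 + 3·70 = 413
  U = 53
  H = 215 − 6·413 = -2263
  T = 43 + 3·(-424) + 5·53 + 3·(-2263) = -7753
Comparing — Policy A: T=-11755, Policy B: T=-18795, Policy C: T=-7753. Lowest is -18795 (Policy B).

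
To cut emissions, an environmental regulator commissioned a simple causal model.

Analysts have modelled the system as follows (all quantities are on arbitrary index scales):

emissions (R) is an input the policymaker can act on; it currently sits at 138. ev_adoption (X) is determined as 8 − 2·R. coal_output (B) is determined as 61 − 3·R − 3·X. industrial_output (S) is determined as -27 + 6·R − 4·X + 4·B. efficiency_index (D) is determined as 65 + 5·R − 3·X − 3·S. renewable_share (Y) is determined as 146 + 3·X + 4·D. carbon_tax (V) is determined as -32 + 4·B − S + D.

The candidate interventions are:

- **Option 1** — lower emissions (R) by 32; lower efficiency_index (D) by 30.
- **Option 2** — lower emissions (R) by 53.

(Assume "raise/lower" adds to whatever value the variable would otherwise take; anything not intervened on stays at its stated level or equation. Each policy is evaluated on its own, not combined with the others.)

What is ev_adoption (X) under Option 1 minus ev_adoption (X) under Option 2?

-42

Option 1 (R − 32, D − 30):
  R = 138 − 32 = 106
  X = 8 − 2·106 = -204
Option 2 (R − 53):
  R = 138 − 53 = 85
  X = 8 − 2·85 = -162
X: -204 − (-162) = -42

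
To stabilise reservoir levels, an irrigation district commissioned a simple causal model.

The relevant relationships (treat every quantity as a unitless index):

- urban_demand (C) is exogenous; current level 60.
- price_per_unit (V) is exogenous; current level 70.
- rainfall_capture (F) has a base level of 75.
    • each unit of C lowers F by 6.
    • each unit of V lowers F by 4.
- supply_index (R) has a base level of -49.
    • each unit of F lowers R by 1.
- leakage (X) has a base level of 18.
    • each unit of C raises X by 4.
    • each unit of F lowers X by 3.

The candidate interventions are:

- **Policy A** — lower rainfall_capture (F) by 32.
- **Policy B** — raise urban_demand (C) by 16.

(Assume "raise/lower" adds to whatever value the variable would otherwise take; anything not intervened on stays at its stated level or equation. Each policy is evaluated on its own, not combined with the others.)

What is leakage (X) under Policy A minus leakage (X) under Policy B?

-256

Policy A (F − 32):
  C = 60
  V = 70
  F = 75 − 6·60 − 4·70 (−32 from intervention) = -597
  X = 18 + 4·60 − 3·(-597) = 2049
Policy B (C + 16):
  C = 60 + 16 = 76
  V = 70
  F = 75 − 6·76 − 4·70 = -661
  X = 18 + 4·76 − 3·(-661) = 2305
X: 2049 − 2305 = -256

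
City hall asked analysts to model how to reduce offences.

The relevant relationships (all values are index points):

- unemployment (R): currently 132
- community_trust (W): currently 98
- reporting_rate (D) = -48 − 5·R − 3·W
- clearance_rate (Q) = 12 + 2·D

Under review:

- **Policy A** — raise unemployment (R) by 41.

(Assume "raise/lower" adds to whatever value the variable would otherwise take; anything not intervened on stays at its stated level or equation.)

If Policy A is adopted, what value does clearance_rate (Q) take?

-2402

Policy A (R + 41):
  R = 132 + 41 = 173
  W = 98
  D = -48 − 5·173 − 3·98 = -1207
  Q = 12 + 2·(-1207) = -2402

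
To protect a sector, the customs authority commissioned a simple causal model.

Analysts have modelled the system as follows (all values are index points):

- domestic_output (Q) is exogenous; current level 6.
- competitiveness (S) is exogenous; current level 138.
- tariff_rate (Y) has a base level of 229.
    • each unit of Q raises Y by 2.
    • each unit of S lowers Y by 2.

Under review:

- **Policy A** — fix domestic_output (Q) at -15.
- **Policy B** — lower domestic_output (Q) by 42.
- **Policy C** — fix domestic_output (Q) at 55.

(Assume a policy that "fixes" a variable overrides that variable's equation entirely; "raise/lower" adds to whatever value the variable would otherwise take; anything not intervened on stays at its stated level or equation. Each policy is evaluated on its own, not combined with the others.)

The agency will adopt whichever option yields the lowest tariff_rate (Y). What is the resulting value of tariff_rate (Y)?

Policy A (Q := -15):
  Q = -15
  S = 138
  Y = 229 + 2·(-15) − 2·138 = -77
Policy B (Q − 42):
  Q = 6 − 42 = -36
  S = 138
  Y = 229 + 2·(-36) − 2·138 = -119
Policy C (Q := 55):
  Q = 55
  S = 138
  Y = 229 + 2·55 − 2·138 = 63
Comparing — Policy A: Y=-77, Policy B: Y=-119, Policy C: Y=63. Lowest is -119 (Policy B).

-119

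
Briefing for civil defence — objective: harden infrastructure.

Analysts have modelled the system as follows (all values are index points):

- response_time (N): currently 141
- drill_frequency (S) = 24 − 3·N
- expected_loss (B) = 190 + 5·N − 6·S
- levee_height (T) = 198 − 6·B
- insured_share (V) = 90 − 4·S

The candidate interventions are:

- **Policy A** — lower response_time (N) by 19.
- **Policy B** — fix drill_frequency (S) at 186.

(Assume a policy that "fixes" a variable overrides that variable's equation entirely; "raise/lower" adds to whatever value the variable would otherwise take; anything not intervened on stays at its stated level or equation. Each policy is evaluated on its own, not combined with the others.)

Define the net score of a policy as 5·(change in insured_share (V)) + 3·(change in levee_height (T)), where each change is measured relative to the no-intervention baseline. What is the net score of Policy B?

51480

Baseline:
  N = 141
  S = 24 − 3·141 = -399
  B = 190 + 5·141 − 6·(-399) = 3289
  T = 198 − 6·3289 = -19536
  V = 90 − 4·(-399) = 1686
Policy B (S := 186):
  N = 141
  S = 186
  B = 190 + 5·141 − 6·186 = -221
  T = 198 − 6·(-221) = 1524
  V = 90 − 4·186 = -654
ΔV = -654 − 1686 = -2340; ΔT = 1524 − (-19536) = 21060
Score = 5·(-2340) + 3·21060 = 51480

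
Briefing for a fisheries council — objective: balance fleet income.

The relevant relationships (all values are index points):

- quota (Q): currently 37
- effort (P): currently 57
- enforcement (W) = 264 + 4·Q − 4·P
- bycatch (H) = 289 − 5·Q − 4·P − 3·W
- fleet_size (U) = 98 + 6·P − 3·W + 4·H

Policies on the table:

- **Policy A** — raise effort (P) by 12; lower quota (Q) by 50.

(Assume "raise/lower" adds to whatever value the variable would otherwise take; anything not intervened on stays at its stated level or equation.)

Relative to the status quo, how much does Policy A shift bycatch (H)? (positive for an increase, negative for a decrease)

946

Baseline:
  Q = 37
  P = 57
  W = 264 + 4·37 − 4·57 = 184
  H = 289 − 5·37 − 4·57 − 3·184 = -676
Policy A (P + 12, Q − 50):
  Q = 37 − 50 = -13
  P = 57 + 12 = 69
  W = 264 + 4·(-13) − 4·69 = -64
  H = 289 − 5·(-13) − 4·69 − 3·(-64) = 270
Change in H: 270 − (-676) = 946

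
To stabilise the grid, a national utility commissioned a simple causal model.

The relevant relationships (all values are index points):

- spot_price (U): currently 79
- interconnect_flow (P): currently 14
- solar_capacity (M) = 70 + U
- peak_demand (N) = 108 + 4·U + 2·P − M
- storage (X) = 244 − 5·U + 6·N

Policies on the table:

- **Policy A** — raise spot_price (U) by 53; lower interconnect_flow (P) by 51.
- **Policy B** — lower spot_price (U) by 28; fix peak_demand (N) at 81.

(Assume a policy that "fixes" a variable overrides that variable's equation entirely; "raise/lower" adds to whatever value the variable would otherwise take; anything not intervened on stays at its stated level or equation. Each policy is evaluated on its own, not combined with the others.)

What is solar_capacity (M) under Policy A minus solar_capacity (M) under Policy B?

81

Policy A (U + 53, P − 51):
  U = 79 + 53 = 132
  M = 70 + 132 = 202
Policy B (U − 28, N := 81):
  U = 79 − 28 = 51
  M = 70 + 51 = 121
M: 202 − 121 = 81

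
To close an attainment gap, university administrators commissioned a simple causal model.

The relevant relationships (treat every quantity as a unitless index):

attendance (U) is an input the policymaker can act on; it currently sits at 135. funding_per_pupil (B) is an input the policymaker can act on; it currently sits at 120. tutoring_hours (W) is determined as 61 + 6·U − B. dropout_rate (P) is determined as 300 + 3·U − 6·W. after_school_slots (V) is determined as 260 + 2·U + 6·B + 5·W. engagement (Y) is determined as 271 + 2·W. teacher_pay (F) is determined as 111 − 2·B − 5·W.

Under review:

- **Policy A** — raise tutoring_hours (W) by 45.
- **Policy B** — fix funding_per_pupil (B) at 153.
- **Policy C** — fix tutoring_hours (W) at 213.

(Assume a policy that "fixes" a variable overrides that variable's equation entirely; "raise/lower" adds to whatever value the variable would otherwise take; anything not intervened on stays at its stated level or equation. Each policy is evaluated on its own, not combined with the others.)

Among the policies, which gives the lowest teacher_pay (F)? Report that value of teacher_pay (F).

Policy A (W + 45):
  U = 135
  B = 120
  W = 61 + 6·135 − 120 (+45 from intervention) = 796
  F = 111 − 2·120 − 5·796 = -4109
Policy B (B := 153):
  U = 135
  B = 153
  W = 61 + 6·135 − 153 = 718
  F = 111 − 2·153 − 5·718 = -3785
Policy C (W := 213):
  U = 135
  B = 120
  W = 213
  F = 111 − 2·120 − 5·213 = -1194
Comparing — Policy A: F=-4109, Policy B: F=-3785, Policy C: F=-1194. Lowest is -4109 (Policy A).

-4109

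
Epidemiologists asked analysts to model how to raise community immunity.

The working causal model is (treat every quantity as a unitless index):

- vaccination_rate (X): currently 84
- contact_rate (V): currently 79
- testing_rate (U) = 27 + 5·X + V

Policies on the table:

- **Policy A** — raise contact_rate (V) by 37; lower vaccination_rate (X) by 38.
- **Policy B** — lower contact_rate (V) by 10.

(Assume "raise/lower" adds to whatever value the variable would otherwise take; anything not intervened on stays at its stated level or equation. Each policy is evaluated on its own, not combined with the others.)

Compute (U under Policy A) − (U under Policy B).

Policy A (V + 37, X − 38):
  X = 84 − 38 = 46
  V = 79 + 37 = 116
  U = 27 + 5·46 + 116 = 373
Policy B (V − 10):
  X = 84
  V = 79 − 10 = 69
  U = 27 + 5·84 + 69 = 516
U: 373 − 516 = -143

-143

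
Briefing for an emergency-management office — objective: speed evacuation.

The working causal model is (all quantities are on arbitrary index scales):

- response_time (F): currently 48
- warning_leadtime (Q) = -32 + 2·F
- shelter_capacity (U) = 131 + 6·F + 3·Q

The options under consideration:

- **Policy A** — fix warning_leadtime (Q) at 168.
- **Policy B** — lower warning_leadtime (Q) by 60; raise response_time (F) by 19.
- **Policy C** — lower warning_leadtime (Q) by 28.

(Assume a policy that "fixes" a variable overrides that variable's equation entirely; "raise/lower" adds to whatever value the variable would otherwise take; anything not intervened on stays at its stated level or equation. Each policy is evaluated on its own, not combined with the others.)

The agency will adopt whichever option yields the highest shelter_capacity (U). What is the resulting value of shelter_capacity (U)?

Policy A (Q := 168):
  F = 48
  Q = 168
  U = 131 + 6·48 + 3·168 = 923
Policy B (Q − 60, F + 19):
  F = 48 + 19 = 67
  Q = -32 + 2·67 (−60 from intervention) = 42
  U = 131 + 6·67 + 3·42 = 659
Policy C (Q − 28):
  F = 48
  Q = -32 + 2·48 (−28 from intervention) = 36
  U = 131 + 6·48 + 3·36 = 527
Comparing — Policy A: U=923, Policy B: U=659, Policy C: U=527. Highest is 923 (Policy A).

923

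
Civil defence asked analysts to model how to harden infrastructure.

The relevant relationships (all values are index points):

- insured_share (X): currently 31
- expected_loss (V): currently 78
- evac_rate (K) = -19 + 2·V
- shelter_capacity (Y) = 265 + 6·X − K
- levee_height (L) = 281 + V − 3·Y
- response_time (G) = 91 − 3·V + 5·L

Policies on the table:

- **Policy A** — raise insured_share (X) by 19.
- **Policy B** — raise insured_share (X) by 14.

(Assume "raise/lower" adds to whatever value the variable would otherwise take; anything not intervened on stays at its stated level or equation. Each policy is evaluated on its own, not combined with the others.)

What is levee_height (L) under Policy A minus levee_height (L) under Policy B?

-90

Policy A (X + 19):
  X = 31 + 19 = 50
  V = 78
  K = -19 + 2·78 = 137
  Y = 265 + 6·50 − 137 = 428
  L = 281 + 78 − 3·428 = -925
Policy B (X + 14):
  X = 31 + 14 = 45
  V = 78
  K = -19 + 2·78 = 137
  Y = 265 + 6·45 − 137 = 398
  L = 281 + 78 − 3·398 = -835
L: -925 − (-835) = -90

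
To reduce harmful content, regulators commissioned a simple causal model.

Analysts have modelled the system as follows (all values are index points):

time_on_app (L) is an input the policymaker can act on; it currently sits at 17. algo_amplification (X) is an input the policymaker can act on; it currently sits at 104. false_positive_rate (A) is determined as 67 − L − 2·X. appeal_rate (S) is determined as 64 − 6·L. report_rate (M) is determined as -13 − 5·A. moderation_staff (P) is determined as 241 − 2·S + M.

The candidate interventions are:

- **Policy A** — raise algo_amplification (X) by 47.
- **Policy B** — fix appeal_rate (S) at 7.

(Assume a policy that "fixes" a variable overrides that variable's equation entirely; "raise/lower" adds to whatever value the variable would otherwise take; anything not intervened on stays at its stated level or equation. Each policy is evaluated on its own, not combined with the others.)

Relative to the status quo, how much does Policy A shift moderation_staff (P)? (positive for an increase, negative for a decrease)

470

Baseline:
  L = 17
  X = 104
  A = 67 − 17 − 2·104 = -158
  S = 64 − 6·17 = -38
  M = -13 − 5·(-158) = 777
  P = 241 − 2·(-38) + 777 = 1094
Policy A (X + 47):
  L = 17
  X = 104 + 47 = 151
  A = 67 − 17 − 2·151 = -252
  S = 64 − 6·17 = -38
  M = -13 − 5·(-252) = 1247
  P = 241 − 2·(-38) + 1247 = 1564
Change in P: 1564 − 1094 = 470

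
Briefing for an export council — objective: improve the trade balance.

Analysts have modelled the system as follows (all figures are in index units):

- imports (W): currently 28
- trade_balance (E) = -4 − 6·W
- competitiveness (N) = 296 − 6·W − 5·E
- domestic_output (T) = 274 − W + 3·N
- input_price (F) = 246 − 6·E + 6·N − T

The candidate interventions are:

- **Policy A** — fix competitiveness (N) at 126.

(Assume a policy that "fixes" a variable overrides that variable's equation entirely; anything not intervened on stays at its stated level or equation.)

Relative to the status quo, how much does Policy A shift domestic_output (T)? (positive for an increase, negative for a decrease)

Baseline:
  W = 28
  E = -4 − 6·28 = -172
  N = 296 − 6·28 − 5·(-172) = 988
  T = 274 − 28 + 3·988 = 3210
Policy A (N := 126):
  W = 28
  E = -4 − 6·28 = -172
  N = 126
  T = 274 − 28 + 3·126 = 624
Change in T: 624 − 3210 = -2586

-2586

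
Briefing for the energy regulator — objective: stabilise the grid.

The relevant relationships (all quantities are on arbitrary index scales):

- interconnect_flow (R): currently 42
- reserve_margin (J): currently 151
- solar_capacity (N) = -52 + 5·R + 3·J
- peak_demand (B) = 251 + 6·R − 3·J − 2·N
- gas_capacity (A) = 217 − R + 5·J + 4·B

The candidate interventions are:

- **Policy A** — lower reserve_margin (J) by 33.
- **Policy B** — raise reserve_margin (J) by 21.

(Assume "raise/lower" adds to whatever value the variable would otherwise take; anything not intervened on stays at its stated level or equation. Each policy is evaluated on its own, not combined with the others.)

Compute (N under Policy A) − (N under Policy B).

-162

Policy A (J − 33):
  R = 42
  J = 151 − 33 = 118
  N = -52 + 5·42 + 3·118 = 512
Policy B (J + 21):
  R = 42
  J = 151 + 21 = 172
  N = -52 + 5·42 + 3·172 = 674
N: 512 − 674 = -162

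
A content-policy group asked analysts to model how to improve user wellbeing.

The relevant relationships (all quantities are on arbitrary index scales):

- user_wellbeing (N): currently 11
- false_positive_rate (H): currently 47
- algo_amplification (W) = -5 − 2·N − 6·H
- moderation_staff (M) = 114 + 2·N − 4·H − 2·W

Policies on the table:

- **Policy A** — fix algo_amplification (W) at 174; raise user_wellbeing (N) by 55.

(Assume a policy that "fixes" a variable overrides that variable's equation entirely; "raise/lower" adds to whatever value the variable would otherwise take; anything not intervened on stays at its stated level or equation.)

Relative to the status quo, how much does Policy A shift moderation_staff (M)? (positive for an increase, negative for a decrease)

Baseline:
  N = 11
  H = 47
  W = -5 − 2·11 − 6·47 = -309
  M = 114 + 2·11 − 4·47 − 2·(-309) = 566
Policy A (W := 174, N + 55):
  N = 11 + 55 = 66
  H = 47
  W = 174
  M = 114 + 2·66 − 4·47 − 2·174 = -290
Change in M: -290 − 566 = -856

-856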